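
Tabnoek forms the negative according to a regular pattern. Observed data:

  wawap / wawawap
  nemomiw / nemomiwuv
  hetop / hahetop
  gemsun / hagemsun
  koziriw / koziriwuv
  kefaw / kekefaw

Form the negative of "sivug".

nemomiw and kefaw both end in -w yet inflect differently (nemomiwuv, kekefaw), so the final letter is not what conditions the rule; the last vowel is.
"sivug" has last vowel 'u'. The one such stem in the data (gemsun → hagemsun) adds the prefix ha-, so the same rule applies.
The other patterns: stems whose last vowel is 'i' add -uv; stems whose last vowel is 'a' repeat the first consonant+vowel as a prefix.
So sivug → hasivug.

hasivug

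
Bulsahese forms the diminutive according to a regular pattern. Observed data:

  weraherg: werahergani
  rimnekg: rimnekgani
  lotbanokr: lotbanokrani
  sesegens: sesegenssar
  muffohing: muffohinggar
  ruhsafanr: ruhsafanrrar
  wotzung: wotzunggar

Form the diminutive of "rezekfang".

ruhsafanr and lotbanokr both end in -r yet inflect differently (ruhsafanrrar, lotbanokrani), so the final letter is not what conditions the rule; the second-to-last letter is.
"rezekfang" has second-to-last letter 'n'. The stems whose second-to-last letter is 'n' (sesegens → sesegenssar, ruhsafanr → ruhsafanrrar, wotzung → wotzunggar) double the final consonant and add -ar.
The other pattern: stems whose second-to-last letter is 'k' or 'r' add -ani.
So rezekfang → rezekfanggar.

rezekfanggar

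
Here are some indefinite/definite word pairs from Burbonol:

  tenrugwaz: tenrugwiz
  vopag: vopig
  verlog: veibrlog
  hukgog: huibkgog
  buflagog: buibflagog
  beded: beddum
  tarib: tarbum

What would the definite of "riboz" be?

riibboz

vopag and verlog both end in -g yet inflect differently (vopig, veibrlog), so the final letter is not what conditions the rule; the last vowel is.
"riboz" has last vowel 'o'. The stems whose last vowel is 'o' (verlog → veibrlog, hukgog → huibkgog, buflagog → buibflagog) insert -ib- after the first vowel.
So riboz → riibboz.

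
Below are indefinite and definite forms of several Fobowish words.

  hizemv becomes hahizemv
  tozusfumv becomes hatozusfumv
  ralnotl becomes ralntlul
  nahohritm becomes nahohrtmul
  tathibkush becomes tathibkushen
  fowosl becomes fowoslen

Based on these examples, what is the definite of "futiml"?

hafutiml

ralnotl and fowosl both end in -l yet inflect differently (ralntlul, fowoslen), so the final letter is not what conditions the rule; the second-to-last letter is.
"futiml" has second-to-last letter 'm'. The stems whose second-to-last letter is 'm' (hizemv → hahizemv, tozusfumv → hatozusfumv) add the prefix ha-.
So futiml → hafutiml.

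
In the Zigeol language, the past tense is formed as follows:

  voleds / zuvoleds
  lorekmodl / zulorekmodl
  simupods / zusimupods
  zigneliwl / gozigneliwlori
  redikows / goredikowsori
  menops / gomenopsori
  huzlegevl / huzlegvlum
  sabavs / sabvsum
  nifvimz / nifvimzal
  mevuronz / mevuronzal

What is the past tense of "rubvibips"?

lorekmodl and zigneliwl both end in -l yet inflect differently (zulorekmodl, gozigneliwlori), so the final letter is not what conditions the rule; the second-to-last letter is.
"rubvibips" has second-to-last letter 'p'. The one such stem in the data (menops → gomenopsori) adds go- … -ori around the stem, so the same rule applies.
The other patterns: stems whose second-to-last letter is 'd' add the prefix zu-; stems whose second-to-last letter is 'v' delete the last vowel and add -um; stems whose second-to-last letter is 'm' or 'n' add -al.
So rubvibips → gorubvibipsori.

gorubvibipsori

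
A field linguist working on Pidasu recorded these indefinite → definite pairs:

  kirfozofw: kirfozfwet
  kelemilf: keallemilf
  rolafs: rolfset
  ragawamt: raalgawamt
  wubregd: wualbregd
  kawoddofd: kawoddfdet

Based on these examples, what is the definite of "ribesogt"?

kawoddofd and wubregd both end in -d yet inflect differently (kawoddfdet, wualbregd), so the final letter is not what conditions the rule; the second-to-last letter is.
"ribesogt" has second-to-last letter 'g'. The one such stem in the data (wubregd → wualbregd) inserts -al- after the first vowel (as do kelemilf, ragawamt), so the same rule applies.
The other pattern: stems whose second-to-last letter is 'f' delete the last vowel and add -et.
So ribesogt → rialbesogt.

rialbesogt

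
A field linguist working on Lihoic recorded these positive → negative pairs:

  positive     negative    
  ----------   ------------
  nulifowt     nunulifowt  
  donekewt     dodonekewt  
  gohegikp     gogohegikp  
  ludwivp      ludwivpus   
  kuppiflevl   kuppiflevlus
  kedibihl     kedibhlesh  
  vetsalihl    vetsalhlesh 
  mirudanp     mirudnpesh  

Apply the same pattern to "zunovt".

gohegikp and ludwivp both end in -p yet inflect differently (gogohegikp, ludwivpus), so the final letter is not what conditions the rule; the second-to-last letter is.
"zunovt" has second-to-last letter 'v'. The stems whose second-to-last letter is 'v' (ludwivp → ludwivpus, kuppiflevl → kuppiflevlus) add -us.
The other patterns: stems whose second-to-last letter is 'k' or 'w' repeat the first consonant+vowel as a prefix; stems whose second-to-last letter is 'h' or 'n' delete the last vowel and add -esh.
So zunovt → zunovtus.

zunovtus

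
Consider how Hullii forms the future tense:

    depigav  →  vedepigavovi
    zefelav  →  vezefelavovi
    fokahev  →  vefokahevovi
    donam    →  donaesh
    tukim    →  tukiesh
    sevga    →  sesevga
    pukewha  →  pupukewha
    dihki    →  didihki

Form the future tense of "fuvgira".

fufuvgira

"fuvgira" ends in -a. The stems ending in -a (sevga → sesevga, pukewha → pupukewha) repeat the first consonant+vowel as a prefix.
The other patterns: stems ending in -v add ve- … -ovi around the stem; stems ending in -m drop the final letter and add -esh.
So fuvgira → fufuvgira.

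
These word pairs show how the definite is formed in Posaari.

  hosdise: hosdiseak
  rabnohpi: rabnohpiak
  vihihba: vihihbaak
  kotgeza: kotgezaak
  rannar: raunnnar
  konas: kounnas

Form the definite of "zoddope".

zoddopeak

vihihba and rannar both have last vowel 'a' yet inflect differently (vihihbaak, raunnnar), so the last vowel is not what conditions the rule; whether the stem ends in a vowel or a consonant is.
"zoddope" ends in a vowel. The stems ending in a vowel (hosdise → hosdiseak, rabnohpi → rabnohpiak, vihihba → vihihbaak) add -ak.
So zoddope → zoddopeak.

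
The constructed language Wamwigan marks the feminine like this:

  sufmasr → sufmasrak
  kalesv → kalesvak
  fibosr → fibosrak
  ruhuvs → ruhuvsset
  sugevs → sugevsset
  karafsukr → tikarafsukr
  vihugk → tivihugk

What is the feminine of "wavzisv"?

wavzisvak

sufmasr and karafsukr both end in -r yet inflect differently (sufmasrak, tikarafsukr), so the final letter is not what conditions the rule; the second-to-last letter is.
"wavzisv" has second-to-last letter 's'. The stems whose second-to-last letter is 's' (sufmasr → sufmasrak, kalesv → kalesvak, fibosr → fibosrak) add -ak.
The other patterns: stems whose second-to-last letter is 'v' double the final consonant and add -et; stems whose second-to-last letter is 'g' or 'k' add the prefix ti-.
So wavzisv → wavzisvak.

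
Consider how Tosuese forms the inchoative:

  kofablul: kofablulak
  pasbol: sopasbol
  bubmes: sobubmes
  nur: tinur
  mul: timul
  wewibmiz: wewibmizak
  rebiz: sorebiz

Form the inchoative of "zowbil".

"zowbil" has 2 vowels. The stems with 2 vowels (pasbol → sopasbol, bubmes → sobubmes, rebiz → sorebiz) add the prefix so-.
The other patterns: stems with 1 vowel add the prefix ti-; stems with 3 vowels add -ak.
So zowbil → sozowbil.

sozowbil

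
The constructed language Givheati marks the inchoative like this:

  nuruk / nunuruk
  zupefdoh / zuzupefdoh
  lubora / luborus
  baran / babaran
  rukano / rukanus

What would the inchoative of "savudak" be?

"savudak" ends in a consonant. The stems ending in a consonant (baran → babaran, zupefdoh → zuzupefdoh, nuruk → nunuruk) repeat the first consonant+vowel as a prefix.
So savudak → sasavudak.

sasavudak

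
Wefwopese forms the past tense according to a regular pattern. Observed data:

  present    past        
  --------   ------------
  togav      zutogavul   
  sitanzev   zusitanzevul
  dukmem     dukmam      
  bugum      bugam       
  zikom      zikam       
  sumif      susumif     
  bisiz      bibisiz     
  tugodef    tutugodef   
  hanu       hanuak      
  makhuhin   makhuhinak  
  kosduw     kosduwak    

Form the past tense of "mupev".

"mupev" ends in -v. The stems ending in -v (togav → zutogavul, sitanzev → zusitanzevul) add zu- … -ul around the stem.
The other patterns: stems ending in -m change the last vowel to 'a'; stems ending in -f or -z repeat the first consonant+vowel as a prefix; stems ending in -n, -u or -w add -ak.
So mupev → zumupevul.

zumupevul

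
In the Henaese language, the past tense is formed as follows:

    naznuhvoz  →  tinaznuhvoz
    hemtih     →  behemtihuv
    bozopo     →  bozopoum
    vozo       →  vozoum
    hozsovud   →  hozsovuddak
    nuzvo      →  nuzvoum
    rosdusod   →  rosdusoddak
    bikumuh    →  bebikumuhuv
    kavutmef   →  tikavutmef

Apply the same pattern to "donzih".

bedonzihuv

"donzih" ends in -h. The stems ending in -h (bikumuh → bebikumuhuv, hemtih → behemtihuv) add be- … -uv around the stem.
The other patterns: stems ending in -d double the final consonant and add -ak; stems ending in -f or -z add the prefix ti-; stems ending in -o add -um.
So donzih → bedonzihuv.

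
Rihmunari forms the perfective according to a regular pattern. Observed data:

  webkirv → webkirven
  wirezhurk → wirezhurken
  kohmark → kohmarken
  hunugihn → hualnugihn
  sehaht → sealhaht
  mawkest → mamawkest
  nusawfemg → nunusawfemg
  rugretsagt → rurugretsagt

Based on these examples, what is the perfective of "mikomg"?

"mikomg" has second-to-last letter 'm'. The one such stem in the data (nusawfemg → nunusawfemg) repeats the first consonant+vowel as a prefix (as do mawkest, rugretsagt), so the same rule applies.
The other patterns: stems whose second-to-last letter is 'r' add -en; stems whose second-to-last letter is 'h' insert -al- after the first vowel.
So mikomg → mimikomg.

mimikomg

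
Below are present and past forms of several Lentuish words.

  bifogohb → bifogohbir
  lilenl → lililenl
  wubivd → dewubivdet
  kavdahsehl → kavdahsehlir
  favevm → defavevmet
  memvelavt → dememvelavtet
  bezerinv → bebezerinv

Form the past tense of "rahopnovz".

lilenl and kavdahsehl both end in -l yet inflect differently (lililenl, kavdahsehlir), so the final letter is not what conditions the rule; the second-to-last letter is.
"rahopnovz" has second-to-last letter 'v'. The stems whose second-to-last letter is 'v' (favevm → defavevmet, memvelavt → dememvelavtet, wubivd → dewubivdet) add de- … -et around the stem.
The other patterns: stems whose second-to-last letter is 'n' repeat the first consonant+vowel as a prefix; stems whose second-to-last letter is 'h' add -ir.
So rahopnovz → derahopnovzet.

derahopnovzet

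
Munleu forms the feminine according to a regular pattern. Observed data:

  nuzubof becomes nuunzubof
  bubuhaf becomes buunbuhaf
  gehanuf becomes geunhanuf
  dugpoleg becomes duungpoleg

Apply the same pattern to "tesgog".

Every pair shown (nuzubof → nuunzubof, bubuhaf → buunbuhaf, gehanuf → geunhanuf, …) follows the same rule: insert -un- after the first vowel.
So tesgog → teunsgog.

teunsgog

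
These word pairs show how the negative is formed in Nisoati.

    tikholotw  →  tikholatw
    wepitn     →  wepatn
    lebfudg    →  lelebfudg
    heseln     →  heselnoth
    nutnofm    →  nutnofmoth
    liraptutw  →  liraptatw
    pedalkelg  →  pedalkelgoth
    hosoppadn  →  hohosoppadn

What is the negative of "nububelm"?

nububelmoth

hosoppadn and wepitn both end in -n yet inflect differently (hohosoppadn, wepatn), so the final letter is not what conditions the rule; the second-to-last letter is.
"nububelm" has second-to-last letter 'l'. The stems whose second-to-last letter is 'l' (pedalkelg → pedalkelgoth, heseln → heselnoth) add -oth.
So nububelm → nububelmoth.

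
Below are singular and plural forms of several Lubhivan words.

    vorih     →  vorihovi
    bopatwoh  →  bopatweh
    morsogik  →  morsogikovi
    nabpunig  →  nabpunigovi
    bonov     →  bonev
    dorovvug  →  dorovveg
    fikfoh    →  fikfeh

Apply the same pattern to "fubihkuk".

fubihkek

"fubihkuk" has last vowel 'u'. The one such stem in the data (dorovvug → dorovveg) changes the last vowel to 'e' (as do bonov, bopatwoh), so the same rule applies.
The other pattern: stems whose last vowel is 'i' add -ovi.
So fubihkuk → fubihkek.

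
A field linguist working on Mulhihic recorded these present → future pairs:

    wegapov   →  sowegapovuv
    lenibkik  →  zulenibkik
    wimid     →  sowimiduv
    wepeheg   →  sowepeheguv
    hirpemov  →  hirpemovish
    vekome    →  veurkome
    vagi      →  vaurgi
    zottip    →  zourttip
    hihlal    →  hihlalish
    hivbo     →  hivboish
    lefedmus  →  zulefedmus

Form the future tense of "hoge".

hirpemov and wegapov both end in -v yet inflect differently (hirpemovish, sowegapovuv), so the final letter is not what conditions the rule; the first letter is.
"hoge" begins with h-. The stems beginning with h- (hivbo → hivboish, hirpemov → hirpemovish, hihlal → hihlalish) add -ish.
So hoge → hogeish.

hogeish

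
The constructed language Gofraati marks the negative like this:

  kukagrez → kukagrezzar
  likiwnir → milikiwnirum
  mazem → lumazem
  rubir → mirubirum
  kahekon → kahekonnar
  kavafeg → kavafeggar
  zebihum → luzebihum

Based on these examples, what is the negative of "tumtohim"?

"tumtohim" ends in -m. The stems ending in -m (mazem → lumazem, zebihum → luzebihum) add the prefix lu-.
So tumtohim → lutumtohim.

lutumtohim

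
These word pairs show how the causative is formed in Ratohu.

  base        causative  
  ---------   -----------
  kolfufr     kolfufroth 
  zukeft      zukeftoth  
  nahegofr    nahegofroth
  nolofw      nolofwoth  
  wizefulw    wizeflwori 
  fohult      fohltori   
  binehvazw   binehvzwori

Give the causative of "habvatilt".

"habvatilt" has second-to-last letter 'l'. The stems whose second-to-last letter is 'l' (wizefulw → wizeflwori, fohult → fohltori) delete the last vowel and add -ori.
The other pattern: stems whose second-to-last letter is 'f' add -oth.
So habvatilt → habvatltori.

habvatltori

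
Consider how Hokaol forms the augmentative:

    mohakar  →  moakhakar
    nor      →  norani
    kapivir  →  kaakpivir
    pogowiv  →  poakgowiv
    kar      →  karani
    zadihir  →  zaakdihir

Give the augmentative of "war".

nor and mohakar both end in -r yet inflect differently (norani, moakhakar), so the final letter is not what conditions the rule; the number of vowels is.
"war" has 1 vowel. The stems with 1 vowel (nor → norani, kar → karani) add -ani.
So war → warani.

warani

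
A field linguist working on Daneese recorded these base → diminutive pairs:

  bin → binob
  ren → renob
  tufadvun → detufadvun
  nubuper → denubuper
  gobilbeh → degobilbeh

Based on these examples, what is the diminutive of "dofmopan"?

dedofmopan

"dofmopan" has 3 vowels. The stems with 3 vowels (tufadvun → detufadvun, nubuper → denubuper, gobilbeh → degobilbeh) add the prefix de-.
The other pattern: stems with 1 vowel add -ob.
So dofmopan → dedofmopan.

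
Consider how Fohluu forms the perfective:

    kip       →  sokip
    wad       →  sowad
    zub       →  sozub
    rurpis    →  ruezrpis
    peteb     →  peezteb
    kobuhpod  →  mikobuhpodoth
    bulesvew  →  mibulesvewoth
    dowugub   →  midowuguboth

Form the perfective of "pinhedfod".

zub and peteb both end in -b yet inflect differently (sozub, peezteb), so the final letter is not what conditions the rule; the number of vowels is.
"pinhedfod" has 3 vowels. The stems with 3 vowels (kobuhpod → mikobuhpodoth, bulesvew → mibulesvewoth, dowugub → midowuguboth) add mi- … -oth around the stem.
The other patterns: stems with 1 vowel add the prefix so-; stems with 2 vowels insert -ez- after the first vowel.
So pinhedfod → mipinhedfodoth.

mipinhedfodoth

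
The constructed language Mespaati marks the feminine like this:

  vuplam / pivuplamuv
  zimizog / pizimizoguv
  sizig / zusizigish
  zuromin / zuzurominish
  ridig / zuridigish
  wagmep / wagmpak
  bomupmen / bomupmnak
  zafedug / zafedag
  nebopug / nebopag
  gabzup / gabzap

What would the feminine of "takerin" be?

zimizog and sizig both end in -g yet inflect differently (pizimizoguv, zusizigish), so the final letter is not what conditions the rule; the last vowel is.
"takerin" has last vowel 'i'. The stems whose last vowel is 'i' (sizig → zusizigish, zuromin → zuzurominish, ridig → zuridigish) add zu- … -ish around the stem.
The other patterns: stems whose last vowel is 'a' or 'o' add pi- … -uv around the stem; stems whose last vowel is 'e' delete the last vowel and add -ak; stems whose last vowel is 'u' change the last vowel to 'a'.
So takerin → zutakerinish.

zutakerinish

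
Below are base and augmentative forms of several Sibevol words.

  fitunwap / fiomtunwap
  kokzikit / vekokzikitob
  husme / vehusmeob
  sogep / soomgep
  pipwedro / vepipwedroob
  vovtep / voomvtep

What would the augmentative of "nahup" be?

"nahup" ends in -p. The stems ending in -p (sogep → soomgep, fitunwap → fiomtunwap, vovtep → voomvtep) insert -om- after the first vowel.
The other pattern: stems ending in -e, -o or -t add ve- … -ob around the stem.
So nahup → naomhup.

naomhup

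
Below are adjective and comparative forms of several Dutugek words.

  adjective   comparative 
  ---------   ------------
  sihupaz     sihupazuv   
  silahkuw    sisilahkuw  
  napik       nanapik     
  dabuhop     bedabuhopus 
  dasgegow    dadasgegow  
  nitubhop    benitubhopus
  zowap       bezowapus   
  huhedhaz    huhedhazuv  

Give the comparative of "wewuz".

wewuzuv

zowap and huhedhaz both have last vowel 'a' yet inflect differently (bezowapus, huhedhazuv), so the last vowel is not what conditions the rule; the final letter is.
"wewuz" ends in -z. The stems ending in -z (huhedhaz → huhedhazuv, sihupaz → sihupazuv) add -uv.
So wewuz → wewuzuv.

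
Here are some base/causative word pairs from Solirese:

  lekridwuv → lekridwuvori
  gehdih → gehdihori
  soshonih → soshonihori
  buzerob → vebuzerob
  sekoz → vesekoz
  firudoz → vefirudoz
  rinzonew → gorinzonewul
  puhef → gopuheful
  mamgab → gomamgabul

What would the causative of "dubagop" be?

buzerob and mamgab both end in -b yet inflect differently (vebuzerob, gomamgabul), so the final letter is not what conditions the rule; the last vowel is.
"dubagop" has last vowel 'o'. The stems whose last vowel is 'o' (buzerob → vebuzerob, sekoz → vesekoz, firudoz → vefirudoz) add the prefix ve-.
So dubagop → vedubagop.

vedubagop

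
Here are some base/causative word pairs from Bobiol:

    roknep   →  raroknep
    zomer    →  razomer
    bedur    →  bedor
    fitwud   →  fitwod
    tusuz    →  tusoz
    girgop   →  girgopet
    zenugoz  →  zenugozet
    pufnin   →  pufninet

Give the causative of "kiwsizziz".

zomer and bedur both end in -r yet inflect differently (razomer, bedor), so the final letter is not what conditions the rule; the last vowel is.
"kiwsizziz" has last vowel 'i'. The one such stem in the data (pufnin → pufninet) adds -et, so the same rule applies.
The other patterns: stems whose last vowel is 'e' add the prefix ra-; stems whose last vowel is 'u' change the last vowel to 'o'.
So kiwsizziz → kiwsizzizet.

kiwsizzizet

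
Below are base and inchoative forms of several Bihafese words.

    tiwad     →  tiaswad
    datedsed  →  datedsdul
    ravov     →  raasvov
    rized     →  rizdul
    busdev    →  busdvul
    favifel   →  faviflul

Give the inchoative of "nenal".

neasnal

"nenal" has last vowel 'a'. The one such stem in the data (tiwad → tiaswad) inserts -as- after the first vowel (as does ravov), so the same rule applies.
So nenal → neasnal.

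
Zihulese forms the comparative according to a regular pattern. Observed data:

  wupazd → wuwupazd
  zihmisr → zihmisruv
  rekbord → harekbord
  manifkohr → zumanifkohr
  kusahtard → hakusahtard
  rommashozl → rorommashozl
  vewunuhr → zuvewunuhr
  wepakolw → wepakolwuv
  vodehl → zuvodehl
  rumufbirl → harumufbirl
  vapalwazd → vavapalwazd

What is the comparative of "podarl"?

rekbord and wupazd both end in -d yet inflect differently (harekbord, wuwupazd), so the final letter is not what conditions the rule; the second-to-last letter is.
"podarl" has second-to-last letter 'r'. The stems whose second-to-last letter is 'r' (rekbord → harekbord, kusahtard → hakusahtard, rumufbirl → harumufbirl) add the prefix ha-.
The other patterns: stems whose second-to-last letter is 'z' repeat the first consonant+vowel as a prefix; stems whose second-to-last letter is 'h' add the prefix zu-; stems whose second-to-last letter is 'l' or 's' add -uv.
So podarl → hapodarl.

hapodarl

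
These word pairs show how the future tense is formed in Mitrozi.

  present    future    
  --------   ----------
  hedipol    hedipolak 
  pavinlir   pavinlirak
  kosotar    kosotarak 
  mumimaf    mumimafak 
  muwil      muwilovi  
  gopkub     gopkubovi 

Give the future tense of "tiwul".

tiwulovi

"tiwul" has 2 vowels. The stems with 2 vowels (muwil → muwilovi, gopkub → gopkubovi) add -ovi.
The other pattern: stems with 3 vowels add -ak.
So tiwul → tiwulovi.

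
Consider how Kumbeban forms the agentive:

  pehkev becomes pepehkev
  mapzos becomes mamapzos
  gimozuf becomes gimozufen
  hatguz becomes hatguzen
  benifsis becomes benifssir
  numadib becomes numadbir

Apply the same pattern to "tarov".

tatarov

mapzos and benifsis both end in -s yet inflect differently (mamapzos, benifssir), so the final letter is not what conditions the rule; the last vowel is.
"tarov" has last vowel 'o'. The one such stem in the data (mapzos → mamapzos) repeats the first consonant+vowel as a prefix (as does pehkev), so the same rule applies.
So tarov → tatarov.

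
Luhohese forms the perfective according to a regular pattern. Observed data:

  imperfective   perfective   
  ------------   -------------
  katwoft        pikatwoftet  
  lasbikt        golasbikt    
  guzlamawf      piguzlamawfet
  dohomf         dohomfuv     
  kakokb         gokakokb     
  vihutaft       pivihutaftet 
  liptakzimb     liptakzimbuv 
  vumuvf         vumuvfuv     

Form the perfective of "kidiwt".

pikidiwtet

kakokb and liptakzimb both end in -b yet inflect differently (gokakokb, liptakzimbuv), so the final letter is not what conditions the rule; the second-to-last letter is.
"kidiwt" has second-to-last letter 'w'. The one such stem in the data (guzlamawf → piguzlamawfet) adds pi- … -et around the stem, so the same rule applies.
So kidiwt → pikidiwtet.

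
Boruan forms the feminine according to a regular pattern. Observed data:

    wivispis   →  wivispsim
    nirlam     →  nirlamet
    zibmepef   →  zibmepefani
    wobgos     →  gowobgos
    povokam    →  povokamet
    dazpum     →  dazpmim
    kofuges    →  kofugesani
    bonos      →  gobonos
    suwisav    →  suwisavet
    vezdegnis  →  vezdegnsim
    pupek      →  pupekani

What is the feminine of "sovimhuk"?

sovimhkim

"sovimhuk" has last vowel 'u'. The one such stem in the data (dazpum → dazpmim) deletes the last vowel and adds -im (as do wivispis, vezdegnis), so the same rule applies.
So sovimhuk → sovimhkim.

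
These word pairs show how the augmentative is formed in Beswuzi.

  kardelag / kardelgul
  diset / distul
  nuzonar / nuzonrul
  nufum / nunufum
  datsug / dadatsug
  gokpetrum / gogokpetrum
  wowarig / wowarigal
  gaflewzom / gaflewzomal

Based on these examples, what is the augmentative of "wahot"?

wahotal

"wahot" has last vowel 'o'. The one such stem in the data (gaflewzom → gaflewzomal) adds -al, so the same rule applies.
The other patterns: stems whose last vowel is 'a' or 'e' delete the last vowel and add -ul; stems whose last vowel is 'u' repeat the first consonant+vowel as a prefix.
So wahot → wahotal.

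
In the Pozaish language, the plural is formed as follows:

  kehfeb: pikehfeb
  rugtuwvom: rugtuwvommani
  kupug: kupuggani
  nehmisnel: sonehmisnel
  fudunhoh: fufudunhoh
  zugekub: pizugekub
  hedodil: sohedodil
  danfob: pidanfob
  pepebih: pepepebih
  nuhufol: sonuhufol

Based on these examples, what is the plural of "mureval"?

nuhufol and fudunhoh both have last vowel 'o' yet inflect differently (sonuhufol, fufudunhoh), so the last vowel is not what conditions the rule; the final letter is.
"mureval" ends in -l. The stems ending in -l (hedodil → sohedodil, nehmisnel → sonehmisnel, nuhufol → sonuhufol) add the prefix so-.
So mureval → somureval.

somureval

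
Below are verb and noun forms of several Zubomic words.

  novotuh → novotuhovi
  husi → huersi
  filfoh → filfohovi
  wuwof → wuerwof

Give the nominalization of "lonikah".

lonikahovi

filfoh and wuwof both have last vowel 'o' yet inflect differently (filfohovi, wuerwof), so the last vowel is not what conditions the rule; the final letter is.
"lonikah" ends in -h. The stems ending in -h (filfoh → filfohovi, novotuh → novotuhovi) add -ovi.
The other pattern: stems ending in -f or -i insert -er- after the first vowel.
So lonikah → lonikahovi.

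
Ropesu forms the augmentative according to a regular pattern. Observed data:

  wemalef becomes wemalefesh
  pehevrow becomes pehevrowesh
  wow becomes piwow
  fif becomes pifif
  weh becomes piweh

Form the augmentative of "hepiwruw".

pehevrow and wow both end in -w yet inflect differently (pehevrowesh, piwow), so the final letter is not what conditions the rule; the number of vowels is.
"hepiwruw" has 3 vowels. The stems with 3 vowels (wemalef → wemalefesh, pehevrow → pehevrowesh) add -esh.
The other pattern: stems with 1 vowel add the prefix pi-.
So hepiwruw → hepiwruwesh.

hepiwruwesh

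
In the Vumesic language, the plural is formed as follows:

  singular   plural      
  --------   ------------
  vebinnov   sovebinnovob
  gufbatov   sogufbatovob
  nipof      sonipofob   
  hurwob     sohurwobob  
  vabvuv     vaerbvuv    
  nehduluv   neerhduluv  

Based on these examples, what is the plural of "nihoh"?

sonihohob

vebinnov and vabvuv both end in -v yet inflect differently (sovebinnovob, vaerbvuv), so the final letter is not what conditions the rule; the last vowel is.
"nihoh" has last vowel 'o'. The stems whose last vowel is 'o' (vebinnov → sovebinnovob, gufbatov → sogufbatovob, nipof → sonipofob) add so- … -ob around the stem.
So nihoh → sonihohob.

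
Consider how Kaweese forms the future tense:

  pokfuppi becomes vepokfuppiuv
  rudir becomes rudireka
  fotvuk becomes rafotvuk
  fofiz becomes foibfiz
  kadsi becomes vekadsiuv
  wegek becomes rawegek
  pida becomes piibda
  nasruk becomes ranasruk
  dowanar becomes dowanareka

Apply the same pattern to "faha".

faibha

dowanar and pida both have last vowel 'a' yet inflect differently (dowanareka, piibda), so the last vowel is not what conditions the rule; the final letter is.
"faha" ends in -a. The one such stem in the data (pida → piibda) inserts -ib- after the first vowel (as does fofiz), so the same rule applies.
The other patterns: stems ending in -r add -eka; stems ending in -k add the prefix ra-; stems ending in -i add ve- … -uv around the stem.
So faha → faibha.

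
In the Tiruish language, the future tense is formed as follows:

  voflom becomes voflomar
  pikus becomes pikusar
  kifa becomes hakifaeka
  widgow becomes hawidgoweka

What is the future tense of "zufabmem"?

zufabmemar

voflom and widgow both have last vowel 'o' yet inflect differently (voflomar, hawidgoweka), so the last vowel is not what conditions the rule; the final letter is.
"zufabmem" ends in -m. The one such stem in the data (voflom → voflomar) adds -ar, so the same rule applies.
So zufabmem → zufabmemar.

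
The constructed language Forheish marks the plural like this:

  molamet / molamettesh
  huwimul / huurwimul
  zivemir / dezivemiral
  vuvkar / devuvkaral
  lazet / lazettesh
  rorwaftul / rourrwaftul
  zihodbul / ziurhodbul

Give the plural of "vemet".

vemettesh

"vemet" ends in -t. The stems ending in -t (molamet → molamettesh, lazet → lazettesh) double the final consonant and add -esh.
The other patterns: stems ending in -l insert -ur- after the first vowel; stems ending in -r add de- … -al around the stem.
So vemet → vemettesh.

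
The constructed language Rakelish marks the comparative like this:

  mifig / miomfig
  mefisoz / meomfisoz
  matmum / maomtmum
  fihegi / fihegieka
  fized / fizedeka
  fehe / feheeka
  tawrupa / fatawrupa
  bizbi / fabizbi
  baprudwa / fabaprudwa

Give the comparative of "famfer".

famfereka

"famfer" begins with f-. The stems beginning with f- (fihegi → fihegieka, fized → fizedeka, fehe → feheeka) add -eka.
So famfer → famfereka.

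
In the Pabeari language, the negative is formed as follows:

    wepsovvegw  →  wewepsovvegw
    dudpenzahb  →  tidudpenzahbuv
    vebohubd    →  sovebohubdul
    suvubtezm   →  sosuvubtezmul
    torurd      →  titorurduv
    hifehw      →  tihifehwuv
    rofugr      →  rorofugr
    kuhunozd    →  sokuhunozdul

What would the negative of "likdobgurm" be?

tilikdobgurmuv

wepsovvegw and hifehw both end in -w yet inflect differently (wewepsovvegw, tihifehwuv), so the final letter is not what conditions the rule; the second-to-last letter is.
"likdobgurm" has second-to-last letter 'r'. The one such stem in the data (torurd → titorurduv) adds ti- … -uv around the stem, so the same rule applies.
The other patterns: stems whose second-to-last letter is 'g' repeat the first consonant+vowel as a prefix; stems whose second-to-last letter is 'b' or 'z' add so- … -ul around the stem.
So likdobgurm → tilikdobgurmuv.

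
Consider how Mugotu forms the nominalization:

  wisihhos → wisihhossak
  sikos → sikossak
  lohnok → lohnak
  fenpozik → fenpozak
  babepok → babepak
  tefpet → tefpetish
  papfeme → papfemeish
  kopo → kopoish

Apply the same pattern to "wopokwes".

wisihhos and lohnok both have last vowel 'o' yet inflect differently (wisihhossak, lohnak), so the last vowel is not what conditions the rule; the final letter is.
"wopokwes" ends in -s. The stems ending in -s (wisihhos → wisihhossak, sikos → sikossak) double the final consonant and add -ak.
So wopokwes → wopokwessak.

wopokwessak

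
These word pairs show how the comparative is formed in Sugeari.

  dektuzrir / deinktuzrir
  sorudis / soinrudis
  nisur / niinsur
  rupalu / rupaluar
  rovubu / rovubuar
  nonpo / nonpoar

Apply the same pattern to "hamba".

hambaar

nisur and rupalu both have last vowel 'u' yet inflect differently (niinsur, rupaluar), so the last vowel is not what conditions the rule; whether the stem ends in a vowel or a consonant is.
"hamba" ends in a vowel. The stems ending in a vowel (rupalu → rupaluar, rovubu → rovubuar, nonpo → nonpoar) add -ar.
So hamba → hambaar.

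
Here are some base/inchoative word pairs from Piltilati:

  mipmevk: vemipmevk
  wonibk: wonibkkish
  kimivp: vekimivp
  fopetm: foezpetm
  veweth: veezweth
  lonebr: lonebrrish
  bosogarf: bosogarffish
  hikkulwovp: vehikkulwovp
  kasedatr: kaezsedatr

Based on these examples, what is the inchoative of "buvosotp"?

buezvosotp

"buvosotp" has second-to-last letter 't'. The stems whose second-to-last letter is 't' (kasedatr → kaezsedatr, fopetm → foezpetm, veweth → veezweth) insert -ez- after the first vowel.
So buvosotp → buezvosotp.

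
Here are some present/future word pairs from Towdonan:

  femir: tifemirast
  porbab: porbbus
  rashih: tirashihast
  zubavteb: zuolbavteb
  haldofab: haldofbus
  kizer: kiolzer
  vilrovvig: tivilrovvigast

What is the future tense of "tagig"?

"tagig" has last vowel 'i'. The stems whose last vowel is 'i' (vilrovvig → tivilrovvigast, femir → tifemirast, rashih → tirashihast) add ti- … -ast around the stem.
So tagig → titagigast.

titagigast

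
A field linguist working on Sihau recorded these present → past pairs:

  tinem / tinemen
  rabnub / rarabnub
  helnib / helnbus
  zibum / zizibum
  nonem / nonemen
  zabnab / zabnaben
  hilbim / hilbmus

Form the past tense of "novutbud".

zibum and hilbim both end in -m yet inflect differently (zizibum, hilbmus), so the final letter is not what conditions the rule; the last vowel is.
"novutbud" has last vowel 'u'. The stems whose last vowel is 'u' (rabnub → rarabnub, zibum → zizibum) repeat the first consonant+vowel as a prefix.
The other patterns: stems whose last vowel is 'i' delete the last vowel and add -us; stems whose last vowel is 'a' or 'e' add -en.
So novutbud → nonovutbud.

nonovutbud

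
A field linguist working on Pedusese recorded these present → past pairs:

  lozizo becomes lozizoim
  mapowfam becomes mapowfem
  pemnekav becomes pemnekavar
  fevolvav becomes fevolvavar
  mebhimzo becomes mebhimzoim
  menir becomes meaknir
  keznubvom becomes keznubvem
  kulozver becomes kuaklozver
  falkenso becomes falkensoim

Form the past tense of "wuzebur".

falkenso and keznubvom both have last vowel 'o' yet inflect differently (falkensoim, keznubvem), so the last vowel is not what conditions the rule; the final letter is.
"wuzebur" ends in -r. The stems ending in -r (menir → meaknir, kulozver → kuaklozver) insert -ak- after the first vowel.
The other patterns: stems ending in -o add -im; stems ending in -m change the last vowel to 'e'; stems ending in -v add -ar.
So wuzebur → wuakzebur.

wuakzebur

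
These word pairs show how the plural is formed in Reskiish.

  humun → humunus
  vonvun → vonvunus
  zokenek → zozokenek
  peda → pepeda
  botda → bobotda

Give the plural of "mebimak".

memebimak

"mebimak" ends in -k. The one such stem in the data (zokenek → zozokenek) repeats the first consonant+vowel as a prefix (as do peda, botda), so the same rule applies.
So mebimak → memebimak.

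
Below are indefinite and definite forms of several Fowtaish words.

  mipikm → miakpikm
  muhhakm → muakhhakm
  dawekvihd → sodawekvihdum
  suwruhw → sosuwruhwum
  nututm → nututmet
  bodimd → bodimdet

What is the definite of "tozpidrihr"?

mipikm and nututm both end in -m yet inflect differently (miakpikm, nututmet), so the final letter is not what conditions the rule; the second-to-last letter is.
"tozpidrihr" has second-to-last letter 'h'. The stems whose second-to-last letter is 'h' (dawekvihd → sodawekvihdum, suwruhw → sosuwruhwum) add so- … -um around the stem.
So tozpidrihr → sotozpidrihrum.

sotozpidrihrum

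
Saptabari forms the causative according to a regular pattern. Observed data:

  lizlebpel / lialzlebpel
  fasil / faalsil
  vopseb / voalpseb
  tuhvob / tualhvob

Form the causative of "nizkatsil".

Every pair shown (lizlebpel → lialzlebpel, fasil → faalsil, vopseb → voalpseb, …) follows the same rule: insert -al- after the first vowel.
So nizkatsil → nialzkatsil.

nialzkatsil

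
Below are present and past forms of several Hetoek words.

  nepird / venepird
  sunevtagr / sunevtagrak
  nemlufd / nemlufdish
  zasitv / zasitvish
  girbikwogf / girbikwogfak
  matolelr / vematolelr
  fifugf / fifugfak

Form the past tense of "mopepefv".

matolelr and sunevtagr both end in -r yet inflect differently (vematolelr, sunevtagrak), so the final letter is not what conditions the rule; the second-to-last letter is.
"mopepefv" has second-to-last letter 'f'. The one such stem in the data (nemlufd → nemlufdish) adds -ish, so the same rule applies.
The other patterns: stems whose second-to-last letter is 'l' or 'r' add the prefix ve-; stems whose second-to-last letter is 'g' add -ak.
So mopepefv → mopepefvish.

mopepefvish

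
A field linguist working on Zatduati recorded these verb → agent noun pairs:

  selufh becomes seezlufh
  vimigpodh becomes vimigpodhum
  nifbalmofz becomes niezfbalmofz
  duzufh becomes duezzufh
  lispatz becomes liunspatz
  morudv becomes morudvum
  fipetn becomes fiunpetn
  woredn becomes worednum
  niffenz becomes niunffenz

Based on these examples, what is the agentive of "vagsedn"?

vagsednum

"vagsedn" has second-to-last letter 'd'. The stems whose second-to-last letter is 'd' (morudv → morudvum, woredn → worednum, vimigpodh → vimigpodhum) add -um.
The other patterns: stems whose second-to-last letter is 'f' insert -ez- after the first vowel; stems whose second-to-last letter is 'n' or 't' insert -un- after the first vowel.
So vagsedn → vagsednum.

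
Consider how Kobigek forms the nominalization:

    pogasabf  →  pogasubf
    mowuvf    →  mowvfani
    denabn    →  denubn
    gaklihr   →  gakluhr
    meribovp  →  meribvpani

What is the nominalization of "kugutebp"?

pogasabf and mowuvf both end in -f yet inflect differently (pogasubf, mowvfani), so the final letter is not what conditions the rule; the second-to-last letter is.
"kugutebp" has second-to-last letter 'b'. The stems whose second-to-last letter is 'b' (pogasabf → pogasubf, denabn → denubn) change the last vowel to 'u'.
So kugutebp → kugutubp.

kugutubp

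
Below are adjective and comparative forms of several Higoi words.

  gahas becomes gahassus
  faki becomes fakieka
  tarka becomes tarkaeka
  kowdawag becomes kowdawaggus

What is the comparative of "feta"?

tarka and gahas both have last vowel 'a' yet inflect differently (tarkaeka, gahassus), so the last vowel is not what conditions the rule; whether the stem ends in a vowel or a consonant is.
"feta" ends in a vowel. The stems ending in a vowel (tarka → tarkaeka, faki → fakieka) add -eka.
So feta → fetaeka.

fetaeka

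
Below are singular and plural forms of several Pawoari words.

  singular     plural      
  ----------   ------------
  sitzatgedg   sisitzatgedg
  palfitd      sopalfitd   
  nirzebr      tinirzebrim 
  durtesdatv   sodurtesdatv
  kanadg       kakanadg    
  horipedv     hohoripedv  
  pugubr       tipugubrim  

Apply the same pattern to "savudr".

sasavudr

durtesdatv and horipedv both end in -v yet inflect differently (sodurtesdatv, hohoripedv), so the final letter is not what conditions the rule; the second-to-last letter is.
"savudr" has second-to-last letter 'd'. The stems whose second-to-last letter is 'd' (sitzatgedg → sisitzatgedg, kanadg → kakanadg, horipedv → hohoripedv) repeat the first consonant+vowel as a prefix.
The other patterns: stems whose second-to-last letter is 'b' add ti- … -im around the stem; stems whose second-to-last letter is 't' add the prefix so-.
So savudr → sasavudr.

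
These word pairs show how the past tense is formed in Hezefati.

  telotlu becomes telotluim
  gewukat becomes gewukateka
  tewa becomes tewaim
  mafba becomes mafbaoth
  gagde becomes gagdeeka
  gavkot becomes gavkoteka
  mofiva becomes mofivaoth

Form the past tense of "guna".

mafba and tewa both end in -a yet inflect differently (mafbaoth, tewaim), so the final letter is not what conditions the rule; the first letter is.
"guna" begins with g-. The stems beginning with g- (gewukat → gewukateka, gavkot → gavkoteka, gagde → gagdeeka) add -eka.
The other patterns: stems beginning with m- add -oth; stems beginning with t- add -im.
So guna → gunaeka.

gunaeka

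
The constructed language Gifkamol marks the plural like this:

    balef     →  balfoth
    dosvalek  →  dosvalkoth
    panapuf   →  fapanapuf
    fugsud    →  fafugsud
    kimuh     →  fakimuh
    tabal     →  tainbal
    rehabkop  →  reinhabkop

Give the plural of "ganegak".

gainnegak

balef and panapuf both end in -f yet inflect differently (balfoth, fapanapuf), so the final letter is not what conditions the rule; the last vowel is.
"ganegak" has last vowel 'a'. The one such stem in the data (tabal → tainbal) inserts -in- after the first vowel (as does rehabkop), so the same rule applies.
So ganegak → gainnegak.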